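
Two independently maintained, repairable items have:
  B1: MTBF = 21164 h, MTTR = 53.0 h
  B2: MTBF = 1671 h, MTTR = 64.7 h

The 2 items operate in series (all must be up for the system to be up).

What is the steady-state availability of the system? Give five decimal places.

A(B1) = MTBF/(MTBF+MTTR) = 21164/(21164+53.0) = 0.997502
A(B2) = MTBF/(MTBF+MTTR) = 1671/(1671+64.7) = 0.962724
Series availability: 0.997502 × 0.962724 = 0.96032

0.96032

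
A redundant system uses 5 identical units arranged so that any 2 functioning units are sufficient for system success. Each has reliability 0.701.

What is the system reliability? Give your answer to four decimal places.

0.9696

R = Σ_{i=2}^{5} C(5,i) p^i (1−p)^{5−i} with p = 0.701
C(5,2)·0.701^2·0.299^3 = 0.131356
C(5,3)·0.701^3·0.299^2 = 0.307962
C(5,4)·0.701^4·0.299^1 = 0.361005
C(5,5)·0.701^5·0.299^0 = 0.169274
Sum = 0.9696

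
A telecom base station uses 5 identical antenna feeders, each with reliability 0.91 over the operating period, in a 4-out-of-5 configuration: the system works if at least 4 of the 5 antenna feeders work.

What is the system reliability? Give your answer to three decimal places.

0.933

R = Σ_{i=4}^{5} C(5,i) p^i (1−p)^{5−i} with p = 0.91
C(5,4)·0.91^4·0.09^1 = 0.30859
C(5,5)·0.91^5·0.09^0 = 0.62403
Sum = 0.933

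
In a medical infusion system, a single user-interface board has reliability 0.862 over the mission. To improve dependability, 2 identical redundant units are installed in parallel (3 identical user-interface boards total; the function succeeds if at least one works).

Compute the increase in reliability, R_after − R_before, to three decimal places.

0.135

R_before = 0.862
R_after = 1 − (1 − 0.862)^3 = 0.997
ΔR = 0.997 − 0.862 = 0.135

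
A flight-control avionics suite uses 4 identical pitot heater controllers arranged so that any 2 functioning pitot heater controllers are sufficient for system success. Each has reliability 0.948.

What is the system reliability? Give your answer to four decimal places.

R = Σ_{i=2}^{4} C(4,i) p^i (1−p)^{4−i} with p = 0.948
C(4,2)·0.948^2·0.052^2 = 0.014581
C(4,3)·0.948^3·0.052^1 = 0.177210
C(4,4)·0.948^4·0.052^0 = 0.807669
Sum = 0.9995

0.9995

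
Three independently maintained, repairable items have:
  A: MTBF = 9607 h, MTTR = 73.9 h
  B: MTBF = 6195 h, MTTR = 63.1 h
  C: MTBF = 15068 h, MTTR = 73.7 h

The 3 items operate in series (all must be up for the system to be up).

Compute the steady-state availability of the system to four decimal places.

0.9776

A(A) = MTBF/(MTBF+MTTR) = 9607/(9607+73.9) = 0.992366
A(B) = MTBF/(MTBF+MTTR) = 6195/(6195+63.1) = 0.989917
A(C) = MTBF/(MTBF+MTTR) = 15068/(15068+73.7) = 0.995133
Series availability: 0.992366 × 0.989917 × 0.995133 = 0.9776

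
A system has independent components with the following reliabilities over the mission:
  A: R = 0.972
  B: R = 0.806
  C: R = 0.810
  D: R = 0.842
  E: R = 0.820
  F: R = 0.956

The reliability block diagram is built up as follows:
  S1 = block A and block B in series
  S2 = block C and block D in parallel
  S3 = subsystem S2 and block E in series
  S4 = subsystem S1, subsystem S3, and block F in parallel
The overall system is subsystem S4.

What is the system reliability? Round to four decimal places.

0.9981

Series (A and B): 0.972000 × 0.806000 = 0.783432
Parallel (C and D): 1 − (1 − 0.810000)(1 − 0.842000) = 0.969980
Series ([0.969980] and E): 0.969980 × 0.820000 = 0.795384
Parallel ([0.783432], [0.795384], and F): 1 − (1 − 0.783432)(1 − 0.795384)(1 − 0.956000) = 0.9981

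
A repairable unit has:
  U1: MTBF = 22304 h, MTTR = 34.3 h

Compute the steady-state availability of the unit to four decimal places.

A(U1) = MTBF/(MTBF+MTTR) = 22304/(22304+34.3) = 0.9985

0.9985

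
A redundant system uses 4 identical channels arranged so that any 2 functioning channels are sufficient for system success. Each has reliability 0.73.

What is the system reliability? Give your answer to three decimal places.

R = Σ_{i=2}^{4} C(4,i) p^i (1−p)^{4−i} with p = 0.73
C(4,2)·0.73^2·0.27^2 = 0.23309
C(4,3)·0.73^3·0.27^1 = 0.42014
C(4,4)·0.73^4·0.27^0 = 0.28398
Sum = 0.937

0.937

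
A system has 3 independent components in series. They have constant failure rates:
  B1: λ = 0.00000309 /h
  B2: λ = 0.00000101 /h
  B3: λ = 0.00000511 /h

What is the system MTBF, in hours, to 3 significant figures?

Series of exponential components: λ_sys = Σ λ_i
λ_sys = 0.00000309 + 0.00000101 + 0.00000511 = 9.2100e-06 /h
MTBF = 1 / λ_sys = 109000 h

109000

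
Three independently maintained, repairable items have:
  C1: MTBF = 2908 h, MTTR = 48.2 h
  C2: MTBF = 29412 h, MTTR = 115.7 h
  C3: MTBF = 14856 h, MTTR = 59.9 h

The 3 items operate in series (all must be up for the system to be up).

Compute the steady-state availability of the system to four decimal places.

0.9759

A(C1) = MTBF/(MTBF+MTTR) = 2908/(2908+48.2) = 0.983695
A(C2) = MTBF/(MTBF+MTTR) = 29412/(29412+115.7) = 0.996082
A(C3) = MTBF/(MTBF+MTTR) = 14856/(14856+59.9) = 0.995984
Series availability: 0.983695 × 0.996082 × 0.995984 = 0.9759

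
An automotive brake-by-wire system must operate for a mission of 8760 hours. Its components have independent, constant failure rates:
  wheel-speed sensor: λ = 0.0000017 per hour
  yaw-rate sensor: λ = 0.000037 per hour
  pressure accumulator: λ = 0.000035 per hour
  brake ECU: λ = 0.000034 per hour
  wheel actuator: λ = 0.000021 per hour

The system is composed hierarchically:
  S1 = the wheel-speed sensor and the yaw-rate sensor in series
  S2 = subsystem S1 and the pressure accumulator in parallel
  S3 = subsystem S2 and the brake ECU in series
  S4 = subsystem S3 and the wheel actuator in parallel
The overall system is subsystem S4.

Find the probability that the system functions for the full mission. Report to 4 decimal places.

R(wheel-speed sensor) = exp(−0.0000017 × 8760) = 0.985218
R(yaw-rate sensor) = exp(−0.000037 × 8760) = 0.723163
R(pressure accumulator) = exp(−0.000035 × 8760) = 0.735945
R(brake ECU) = exp(−0.000034 × 8760) = 0.742420
R(wheel actuator) = exp(−0.000021 × 8760) = 0.831969
Series (wheel-speed sensor and yaw-rate sensor): 0.985218 × 0.723163 = 0.712473
Parallel ([0.712473] and pressure accumulator): 1 − (1 − 0.712473)(1 − 0.735945) = 0.924077
Series ([0.924077] and brake ECU): 0.924077 × 0.742420 = 0.686053
Parallel ([0.686053] and wheel actuator): 1 − (1 − 0.686053)(1 − 0.831969) = 0.9472

0.9472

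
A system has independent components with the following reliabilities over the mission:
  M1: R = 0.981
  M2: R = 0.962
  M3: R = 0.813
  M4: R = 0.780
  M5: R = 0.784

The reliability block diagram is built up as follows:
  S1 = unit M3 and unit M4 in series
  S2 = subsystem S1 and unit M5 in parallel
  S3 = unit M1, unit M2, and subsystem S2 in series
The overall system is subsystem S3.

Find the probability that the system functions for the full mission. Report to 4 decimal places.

Series (M3 and M4): 0.813000 × 0.780000 = 0.634140
Parallel ([0.634140] and M5): 1 − (1 − 0.634140)(1 − 0.784000) = 0.920974
Series (M1, M2, and [0.920974]): 0.981000 × 0.962000 × 0.920974 = 0.8691

0.8691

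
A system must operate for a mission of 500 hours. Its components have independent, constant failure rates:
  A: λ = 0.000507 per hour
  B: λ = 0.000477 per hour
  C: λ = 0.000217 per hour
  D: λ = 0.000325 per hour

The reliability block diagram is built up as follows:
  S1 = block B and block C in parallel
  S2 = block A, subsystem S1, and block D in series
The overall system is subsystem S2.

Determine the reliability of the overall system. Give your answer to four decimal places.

R(A) = exp(−0.000507 × 500) = 0.776080
R(B) = exp(−0.000477 × 500) = 0.787809
R(C) = exp(−0.000217 × 500) = 0.897179
R(D) = exp(−0.000325 × 500) = 0.850016
Parallel (B and C): 1 − (1 − 0.787809)(1 − 0.897179) = 0.978182
Series (A, [0.978182], and D): 0.776080 × 0.978182 × 0.850016 = 0.6453

0.6453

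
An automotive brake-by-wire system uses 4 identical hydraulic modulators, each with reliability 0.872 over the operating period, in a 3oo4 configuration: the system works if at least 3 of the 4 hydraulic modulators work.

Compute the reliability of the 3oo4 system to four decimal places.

0.9177

R = Σ_{i=3}^{4} C(4,i) p^i (1−p)^{4−i} with p = 0.872
C(4,3)·0.872^3·0.128^1 = 0.339484
C(4,4)·0.872^4·0.128^0 = 0.578184
Sum = 0.9177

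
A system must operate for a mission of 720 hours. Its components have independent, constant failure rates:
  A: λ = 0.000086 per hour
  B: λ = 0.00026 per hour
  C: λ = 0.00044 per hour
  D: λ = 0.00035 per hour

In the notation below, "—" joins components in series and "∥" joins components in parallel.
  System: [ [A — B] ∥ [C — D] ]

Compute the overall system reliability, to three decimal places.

R(A) = exp(−0.000086 × 720) = 0.93996
R(B) = exp(−0.00026 × 720) = 0.82928
R(C) = exp(−0.00044 × 720) = 0.72848
R(D) = exp(−0.00035 × 720) = 0.77724
Series (A and B): 0.93996 × 0.82928 = 0.77949
Series (C and D): 0.72848 × 0.77724 = 0.56620
Parallel ([0.77949] and [0.56620]): 1 − (1 − 0.77949)(1 − 0.56620) = 0.904

0.904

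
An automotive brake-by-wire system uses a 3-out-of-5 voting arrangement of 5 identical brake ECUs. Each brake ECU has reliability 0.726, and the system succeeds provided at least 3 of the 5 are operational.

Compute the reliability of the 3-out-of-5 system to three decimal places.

R = Σ_{i=3}^{5} C(5,i) p^i (1−p)^{5−i} with p = 0.726
C(5,3)·0.726^3·0.274^2 = 0.28728
C(5,4)·0.726^4·0.274^1 = 0.38060
C(5,5)·0.726^5·0.274^0 = 0.20169
Sum = 0.870

0.870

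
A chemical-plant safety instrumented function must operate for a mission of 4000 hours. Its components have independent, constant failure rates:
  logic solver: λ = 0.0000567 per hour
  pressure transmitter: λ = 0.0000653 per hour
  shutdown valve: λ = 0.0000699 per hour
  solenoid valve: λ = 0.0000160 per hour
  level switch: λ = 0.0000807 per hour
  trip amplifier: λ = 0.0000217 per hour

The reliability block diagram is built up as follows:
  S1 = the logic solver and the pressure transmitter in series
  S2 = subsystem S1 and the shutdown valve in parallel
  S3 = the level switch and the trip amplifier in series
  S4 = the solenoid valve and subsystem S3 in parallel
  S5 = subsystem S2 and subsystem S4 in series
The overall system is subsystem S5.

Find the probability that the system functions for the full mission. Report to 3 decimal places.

0.887

R(logic solver) = exp(−0.0000567 × 4000) = 0.79708
R(pressure transmitter) = exp(−0.0000653 × 4000) = 0.77013
R(shutdown valve) = exp(−0.0000699 × 4000) = 0.75609
R(solenoid valve) = exp(−0.0000160 × 4000) = 0.93800
R(level switch) = exp(−0.0000807 × 4000) = 0.72412
R(trip amplifier) = exp(−0.0000217 × 4000) = 0.91686
Series (logic solver and pressure transmitter): 0.79708 × 0.77013 = 0.61386
Parallel ([0.61386] and shutdown valve): 1 − (1 − 0.61386)(1 − 0.75609) = 0.90582
Series (level switch and trip amplifier): 0.72412 × 0.91686 = 0.66392
Parallel (solenoid valve and [0.66392]): 1 − (1 − 0.93800)(1 − 0.66392) = 0.97916
Series ([0.90582] and [0.97916]): 0.90582 × 0.97916 = 0.887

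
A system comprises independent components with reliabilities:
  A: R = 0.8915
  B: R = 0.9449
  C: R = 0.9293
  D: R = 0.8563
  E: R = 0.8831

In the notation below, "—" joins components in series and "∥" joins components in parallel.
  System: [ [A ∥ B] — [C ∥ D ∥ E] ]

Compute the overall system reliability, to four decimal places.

0.9928

Parallel (A and B): 1 − (1 − 0.891500)(1 − 0.944900) = 0.994022
Parallel (C, D, and E): 1 − (1 − 0.929300)(1 − 0.856300)(1 − 0.883100) = 0.998812
Series ([0.994022] and [0.998812]): 0.994022 × 0.998812 = 0.9928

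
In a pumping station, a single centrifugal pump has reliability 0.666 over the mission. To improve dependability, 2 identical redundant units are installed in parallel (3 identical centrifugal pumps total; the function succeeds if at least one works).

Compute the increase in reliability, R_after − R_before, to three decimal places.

0.297

R_before = 0.666
R_after = 1 − (1 − 0.666)^3 = 0.963
ΔR = 0.963 − 0.666 = 0.297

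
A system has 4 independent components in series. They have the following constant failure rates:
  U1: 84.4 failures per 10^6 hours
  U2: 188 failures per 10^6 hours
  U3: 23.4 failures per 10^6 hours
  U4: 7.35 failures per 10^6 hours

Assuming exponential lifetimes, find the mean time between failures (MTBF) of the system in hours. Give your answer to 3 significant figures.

Series of exponential components: λ_sys = Σ λ_i
λ_sys = 0.0000844 + 0.000188 + 0.0000234 + 0.00000735 = 3.0315e-04 /h
MTBF = 1 / λ_sys = 3300 h

3300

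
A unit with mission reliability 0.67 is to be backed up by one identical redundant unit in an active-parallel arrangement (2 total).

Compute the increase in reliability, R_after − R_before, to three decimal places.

0.221

R_before = 0.67
R_after = 1 − (1 − 0.67)^2 = 0.891
ΔR = 0.891 − 0.67 = 0.221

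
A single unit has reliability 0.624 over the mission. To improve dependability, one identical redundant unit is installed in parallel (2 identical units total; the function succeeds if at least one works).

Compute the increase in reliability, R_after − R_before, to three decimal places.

0.235

R_before = 0.624
R_after = 1 − (1 − 0.624)^2 = 0.859
ΔR = 0.859 − 0.624 = 0.235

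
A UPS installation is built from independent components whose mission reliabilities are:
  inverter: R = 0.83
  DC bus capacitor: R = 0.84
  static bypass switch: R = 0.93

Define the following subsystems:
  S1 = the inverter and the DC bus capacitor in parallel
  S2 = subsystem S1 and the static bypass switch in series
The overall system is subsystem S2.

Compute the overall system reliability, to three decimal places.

0.905

Parallel (inverter and DC bus capacitor): 1 − (1 − 0.83000)(1 − 0.84000) = 0.97280
Series ([0.97280] and static bypass switch): 0.97280 × 0.93000 = 0.905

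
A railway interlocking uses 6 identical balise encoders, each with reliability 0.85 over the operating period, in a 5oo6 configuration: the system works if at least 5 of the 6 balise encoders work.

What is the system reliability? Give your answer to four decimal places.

0.7765

R = Σ_{i=5}^{6} C(6,i) p^i (1−p)^{6−i} with p = 0.85
C(6,5)·0.85^5·0.15^1 = 0.399335
C(6,6)·0.85^6·0.15^0 = 0.377150
Sum = 0.7765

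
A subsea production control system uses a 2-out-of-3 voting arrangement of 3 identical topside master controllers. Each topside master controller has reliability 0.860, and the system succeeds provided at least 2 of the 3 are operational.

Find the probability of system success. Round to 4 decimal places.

R = Σ_{i=2}^{3} C(3,i) p^i (1−p)^{3−i} with p = 0.860
C(3,2)·0.860^2·0.140^1 = 0.310632
C(3,3)·0.860^3·0.140^0 = 0.636056
Sum = 0.9467

0.9467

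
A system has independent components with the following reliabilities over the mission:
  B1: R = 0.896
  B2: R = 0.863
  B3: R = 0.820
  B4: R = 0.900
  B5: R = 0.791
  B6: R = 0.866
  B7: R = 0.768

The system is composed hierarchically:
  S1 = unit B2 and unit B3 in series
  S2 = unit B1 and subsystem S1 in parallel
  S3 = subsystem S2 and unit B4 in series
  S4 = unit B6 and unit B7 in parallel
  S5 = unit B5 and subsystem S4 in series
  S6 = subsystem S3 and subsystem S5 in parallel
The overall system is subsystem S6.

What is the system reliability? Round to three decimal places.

0.970

Series (B2 and B3): 0.86300 × 0.82000 = 0.70766
Parallel (B1 and [0.70766]): 1 − (1 − 0.89600)(1 − 0.70766) = 0.96960
Series ([0.96960] and B4): 0.96960 × 0.90000 = 0.87264
Parallel (B6 and B7): 1 − (1 − 0.86600)(1 − 0.76800) = 0.96891
Series (B5 and [0.96891]): 0.79100 × 0.96891 = 0.76641
Parallel ([0.87264] and [0.76641]): 1 − (1 − 0.87264)(1 − 0.76641) = 0.970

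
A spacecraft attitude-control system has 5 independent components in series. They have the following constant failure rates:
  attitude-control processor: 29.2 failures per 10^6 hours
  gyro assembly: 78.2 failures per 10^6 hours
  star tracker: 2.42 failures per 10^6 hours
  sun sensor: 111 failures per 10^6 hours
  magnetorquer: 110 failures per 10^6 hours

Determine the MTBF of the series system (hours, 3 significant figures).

3020

Series of exponential components: λ_sys = Σ λ_i
λ_sys = 0.0000292 + 0.0000782 + 0.00000242 + 0.000111 + 0.000110 = 3.3082e-04 /h
MTBF = 1 / λ_sys = 3020 h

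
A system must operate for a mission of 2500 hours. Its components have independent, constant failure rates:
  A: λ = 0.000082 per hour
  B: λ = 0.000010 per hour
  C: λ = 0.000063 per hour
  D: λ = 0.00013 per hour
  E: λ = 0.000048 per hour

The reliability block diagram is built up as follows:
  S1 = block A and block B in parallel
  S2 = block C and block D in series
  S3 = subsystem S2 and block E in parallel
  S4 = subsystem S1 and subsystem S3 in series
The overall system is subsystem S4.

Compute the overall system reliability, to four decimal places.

0.9523

R(A) = exp(−0.000082 × 2500) = 0.814647
R(B) = exp(−0.000010 × 2500) = 0.975310
R(C) = exp(−0.000063 × 2500) = 0.854277
R(D) = exp(−0.00013 × 2500) = 0.722527
R(E) = exp(−0.000048 × 2500) = 0.886920
Parallel (A and B): 1 − (1 − 0.814647)(1 − 0.975310) = 0.995424
Series (C and D): 0.854277 × 0.722527 = 0.617238
Parallel ([0.617238] and E): 1 − (1 − 0.617238)(1 − 0.886920) = 0.956717
Series ([0.995424] and [0.956717]): 0.995424 × 0.956717 = 0.9523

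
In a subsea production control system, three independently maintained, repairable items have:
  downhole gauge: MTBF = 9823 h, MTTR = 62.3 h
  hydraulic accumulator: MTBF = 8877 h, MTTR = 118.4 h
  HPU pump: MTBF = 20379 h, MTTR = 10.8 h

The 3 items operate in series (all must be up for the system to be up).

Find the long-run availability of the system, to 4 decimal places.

A(downhole gauge) = MTBF/(MTBF+MTTR) = 9823/(9823+62.3) = 0.993698
A(hydraulic accumulator) = MTBF/(MTBF+MTTR) = 8877/(8877+118.4) = 0.986838
A(HPU pump) = MTBF/(MTBF+MTTR) = 20379/(20379+10.8) = 0.999470
Series availability: 0.993698 × 0.986838 × 0.999470 = 0.9801

0.9801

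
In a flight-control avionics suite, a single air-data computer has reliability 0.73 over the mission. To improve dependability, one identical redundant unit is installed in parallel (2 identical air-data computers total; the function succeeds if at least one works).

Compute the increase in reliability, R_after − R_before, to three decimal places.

0.197

R_before = 0.73
R_after = 1 − (1 − 0.73)^2 = 0.927
ΔR = 0.927 − 0.73 = 0.197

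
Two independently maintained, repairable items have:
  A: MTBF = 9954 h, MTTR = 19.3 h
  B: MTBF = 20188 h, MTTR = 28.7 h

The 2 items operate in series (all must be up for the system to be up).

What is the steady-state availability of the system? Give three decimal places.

A(A) = MTBF/(MTBF+MTTR) = 9954/(9954+19.3) = 0.998065
A(B) = MTBF/(MTBF+MTTR) = 20188/(20188+28.7) = 0.998580
Series availability: 0.998065 × 0.998580 = 0.997

0.997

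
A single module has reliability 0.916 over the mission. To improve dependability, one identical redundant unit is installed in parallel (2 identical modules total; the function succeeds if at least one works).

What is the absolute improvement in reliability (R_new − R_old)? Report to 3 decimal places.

0.077

R_before = 0.916
R_after = 1 − (1 − 0.916)^2 = 0.993
ΔR = 0.993 − 0.916 = 0.077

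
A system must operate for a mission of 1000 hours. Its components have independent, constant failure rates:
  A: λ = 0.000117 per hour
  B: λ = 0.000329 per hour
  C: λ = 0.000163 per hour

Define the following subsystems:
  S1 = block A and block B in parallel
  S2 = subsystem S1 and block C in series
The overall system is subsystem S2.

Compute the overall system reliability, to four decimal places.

R(A) = exp(−0.000117 × 1000) = 0.889585
R(B) = exp(−0.000329 × 1000) = 0.719643
R(C) = exp(−0.000163 × 1000) = 0.849591
Parallel (A and B): 1 − (1 − 0.889585)(1 − 0.719643) = 0.969044
Series ([0.969044] and C): 0.969044 × 0.849591 = 0.8233

0.8233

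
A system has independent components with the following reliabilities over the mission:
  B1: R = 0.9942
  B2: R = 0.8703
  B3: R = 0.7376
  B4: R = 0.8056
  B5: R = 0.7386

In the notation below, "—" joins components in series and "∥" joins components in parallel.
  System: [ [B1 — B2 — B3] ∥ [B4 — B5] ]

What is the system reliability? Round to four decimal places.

Series (B1, B2, and B3): 0.994200 × 0.870300 × 0.737600 = 0.638210
Series (B4 and B5): 0.805600 × 0.738600 = 0.595016
Parallel ([0.638210] and [0.595016]): 1 − (1 − 0.638210)(1 − 0.595016) = 0.8535

0.8535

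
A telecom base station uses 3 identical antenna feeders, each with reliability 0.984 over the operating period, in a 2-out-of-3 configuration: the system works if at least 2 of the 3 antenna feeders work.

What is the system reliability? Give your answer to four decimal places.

0.9992

R = Σ_{i=2}^{3} C(3,i) p^i (1−p)^{3−i} with p = 0.984
C(3,2)·0.984^2·0.016^1 = 0.046476
C(3,3)·0.984^3·0.016^0 = 0.952764
Sum = 0.9992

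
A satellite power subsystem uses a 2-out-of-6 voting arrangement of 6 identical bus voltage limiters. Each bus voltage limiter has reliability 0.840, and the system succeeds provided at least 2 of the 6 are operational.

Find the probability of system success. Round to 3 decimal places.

R = Σ_{i=2}^{6} C(6,i) p^i (1−p)^{6−i} with p = 0.840
C(6,2)·0.840^2·0.160^4 = 0.00694
C(6,3)·0.840^3·0.160^3 = 0.04855
C(6,4)·0.840^4·0.160^2 = 0.19118
C(6,5)·0.840^5·0.160^1 = 0.40148
C(6,6)·0.840^6·0.160^0 = 0.35130
Sum = 0.999

0.999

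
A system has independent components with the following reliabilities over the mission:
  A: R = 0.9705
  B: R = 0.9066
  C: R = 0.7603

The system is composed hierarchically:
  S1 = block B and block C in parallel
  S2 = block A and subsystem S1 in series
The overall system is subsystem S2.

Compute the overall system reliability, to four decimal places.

Parallel (B and C): 1 − (1 − 0.906600)(1 − 0.760300) = 0.977612
Series (A and [0.977612]): 0.970500 × 0.977612 = 0.9488

0.9488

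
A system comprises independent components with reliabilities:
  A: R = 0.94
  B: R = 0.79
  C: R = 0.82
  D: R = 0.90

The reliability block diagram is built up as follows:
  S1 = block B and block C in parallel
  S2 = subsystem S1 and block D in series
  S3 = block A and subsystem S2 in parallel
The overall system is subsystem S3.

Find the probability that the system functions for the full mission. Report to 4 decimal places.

Parallel (B and C): 1 − (1 − 0.790000)(1 − 0.820000) = 0.962200
Series ([0.962200] and D): 0.962200 × 0.900000 = 0.865980
Parallel (A and [0.865980]): 1 − (1 − 0.940000)(1 − 0.865980) = 0.9920

0.9920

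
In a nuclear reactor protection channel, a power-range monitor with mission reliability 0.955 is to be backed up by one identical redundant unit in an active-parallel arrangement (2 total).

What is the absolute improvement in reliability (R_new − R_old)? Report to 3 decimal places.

0.043

R_before = 0.955
R_after = 1 − (1 − 0.955)^2 = 0.998
ΔR = 0.998 − 0.955 = 0.043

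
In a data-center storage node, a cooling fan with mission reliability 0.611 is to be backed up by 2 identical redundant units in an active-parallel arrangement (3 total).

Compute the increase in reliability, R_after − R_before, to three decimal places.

0.330

R_before = 0.611
R_after = 1 − (1 − 0.611)^3 = 0.941
ΔR = 0.941 − 0.611 = 0.330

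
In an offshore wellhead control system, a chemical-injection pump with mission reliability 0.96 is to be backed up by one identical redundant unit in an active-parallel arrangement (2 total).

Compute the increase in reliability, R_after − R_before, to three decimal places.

0.038

R_before = 0.96
R_after = 1 − (1 − 0.96)^2 = 0.998
ΔR = 0.998 − 0.96 = 0.038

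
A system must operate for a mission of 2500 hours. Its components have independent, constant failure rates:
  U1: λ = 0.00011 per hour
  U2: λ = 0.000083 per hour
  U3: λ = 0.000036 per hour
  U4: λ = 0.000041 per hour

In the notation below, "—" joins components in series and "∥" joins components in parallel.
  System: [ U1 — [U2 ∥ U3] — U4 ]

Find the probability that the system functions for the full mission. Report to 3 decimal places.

0.675

R(U1) = exp(−0.00011 × 2500) = 0.75957
R(U2) = exp(−0.000083 × 2500) = 0.81261
R(U3) = exp(−0.000036 × 2500) = 0.91393
R(U4) = exp(−0.000041 × 2500) = 0.90258
Parallel (U2 and U3): 1 − (1 − 0.81261)(1 − 0.91393) = 0.98387
Series (U1, [0.98387], and U4): 0.75957 × 0.98387 × 0.90258 = 0.675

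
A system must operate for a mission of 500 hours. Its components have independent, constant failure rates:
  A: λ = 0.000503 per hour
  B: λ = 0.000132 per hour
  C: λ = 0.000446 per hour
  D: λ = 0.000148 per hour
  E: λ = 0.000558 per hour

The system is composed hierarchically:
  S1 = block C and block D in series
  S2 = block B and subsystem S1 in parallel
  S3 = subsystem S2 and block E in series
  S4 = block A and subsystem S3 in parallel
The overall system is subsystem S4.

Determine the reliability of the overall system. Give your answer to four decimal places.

0.9431

R(A) = exp(−0.000503 × 500) = 0.777633
R(B) = exp(−0.000132 × 500) = 0.936131
R(C) = exp(−0.000446 × 500) = 0.800115
R(D) = exp(−0.000148 × 500) = 0.928672
R(E) = exp(−0.000558 × 500) = 0.756540
Series (C and D): 0.800115 × 0.928672 = 0.743044
Parallel (B and [0.743044]): 1 − (1 − 0.936131)(1 − 0.743044) = 0.983588
Series ([0.983588] and E): 0.983588 × 0.756540 = 0.744124
Parallel (A and [0.744124]): 1 − (1 − 0.777633)(1 − 0.744124) = 0.9431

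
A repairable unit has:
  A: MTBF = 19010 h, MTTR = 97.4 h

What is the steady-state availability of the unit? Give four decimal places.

0.9949

A(A) = MTBF/(MTBF+MTTR) = 19010/(19010+97.4) = 0.9949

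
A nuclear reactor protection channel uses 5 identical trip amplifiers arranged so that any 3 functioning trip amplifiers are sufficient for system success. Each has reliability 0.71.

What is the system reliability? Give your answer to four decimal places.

0.8499

R = Σ_{i=3}^{5} C(5,i) p^i (1−p)^{5−i} with p = 0.71
C(5,3)·0.71^3·0.29^2 = 0.301003
C(5,4)·0.71^4·0.29^1 = 0.368469
C(5,5)·0.71^5·0.29^0 = 0.180423
Sum = 0.8499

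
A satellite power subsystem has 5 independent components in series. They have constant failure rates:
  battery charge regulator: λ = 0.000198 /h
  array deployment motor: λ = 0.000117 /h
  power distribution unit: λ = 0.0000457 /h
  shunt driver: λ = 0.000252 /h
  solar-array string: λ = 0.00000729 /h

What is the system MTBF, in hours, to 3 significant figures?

1610

Series of exponential components: λ_sys = Σ λ_i
λ_sys = 0.000198 + 0.000117 + 0.0000457 + 0.000252 + 0.00000729 = 6.1999e-04 /h
MTBF = 1 / λ_sys = 1610 h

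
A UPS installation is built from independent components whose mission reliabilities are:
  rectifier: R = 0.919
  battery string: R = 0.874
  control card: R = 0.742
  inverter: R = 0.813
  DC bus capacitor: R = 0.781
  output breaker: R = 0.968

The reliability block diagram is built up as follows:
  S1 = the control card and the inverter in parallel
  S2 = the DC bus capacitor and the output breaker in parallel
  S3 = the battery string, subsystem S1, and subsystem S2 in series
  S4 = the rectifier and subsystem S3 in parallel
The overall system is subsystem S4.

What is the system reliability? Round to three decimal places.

Parallel (control card and inverter): 1 − (1 − 0.74200)(1 − 0.81300) = 0.95175
Parallel (DC bus capacitor and output breaker): 1 − (1 − 0.78100)(1 − 0.96800) = 0.99299
Series (battery string, [0.95175], and [0.99299]): 0.87400 × 0.95175 × 0.99299 = 0.82600
Parallel (rectifier and [0.82600]): 1 − (1 − 0.91900)(1 − 0.82600) = 0.986

0.986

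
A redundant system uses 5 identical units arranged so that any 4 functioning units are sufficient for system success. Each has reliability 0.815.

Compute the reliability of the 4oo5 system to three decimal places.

R = Σ_{i=4}^{5} C(5,i) p^i (1−p)^{5−i} with p = 0.815
C(5,4)·0.815^4·0.185^1 = 0.40811
C(5,5)·0.815^5·0.185^0 = 0.35957
Sum = 0.768

0.768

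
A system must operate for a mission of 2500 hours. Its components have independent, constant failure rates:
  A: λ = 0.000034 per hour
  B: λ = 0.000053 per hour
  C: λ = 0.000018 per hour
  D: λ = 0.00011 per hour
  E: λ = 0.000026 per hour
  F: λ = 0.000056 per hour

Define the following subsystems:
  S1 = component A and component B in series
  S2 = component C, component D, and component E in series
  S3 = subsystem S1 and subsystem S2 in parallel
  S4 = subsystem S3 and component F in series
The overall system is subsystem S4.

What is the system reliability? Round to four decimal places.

R(A) = exp(−0.000034 × 2500) = 0.918512
R(B) = exp(−0.000053 × 2500) = 0.875903
R(C) = exp(−0.000018 × 2500) = 0.955997
R(D) = exp(−0.00011 × 2500) = 0.759572
R(E) = exp(−0.000026 × 2500) = 0.937067
R(F) = exp(−0.000056 × 2500) = 0.869358
Series (A and B): 0.918512 × 0.875903 = 0.804527
Series (C, D, and E): 0.955997 × 0.759572 × 0.937067 = 0.680450
Parallel ([0.804527] and [0.680450]): 1 − (1 − 0.804527)(1 − 0.680450) = 0.937537
Series ([0.937537] and F): 0.937537 × 0.869358 = 0.8151

0.8151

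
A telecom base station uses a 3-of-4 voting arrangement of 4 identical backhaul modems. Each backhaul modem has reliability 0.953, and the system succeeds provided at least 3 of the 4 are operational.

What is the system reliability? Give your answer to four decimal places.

R = Σ_{i=3}^{4} C(4,i) p^i (1−p)^{4−i} with p = 0.953
C(4,3)·0.953^3·0.047^1 = 0.162718
C(4,4)·0.953^4·0.047^0 = 0.824844
Sum = 0.9876

0.9876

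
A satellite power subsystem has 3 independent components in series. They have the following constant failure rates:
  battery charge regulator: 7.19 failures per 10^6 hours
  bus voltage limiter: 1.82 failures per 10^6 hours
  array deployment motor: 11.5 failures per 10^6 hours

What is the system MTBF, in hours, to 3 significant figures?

48800

Series of exponential components: λ_sys = Σ λ_i
λ_sys = 0.00000719 + 0.00000182 + 0.0000115 = 2.0510e-05 /h
MTBF = 1 / λ_sys = 48800 h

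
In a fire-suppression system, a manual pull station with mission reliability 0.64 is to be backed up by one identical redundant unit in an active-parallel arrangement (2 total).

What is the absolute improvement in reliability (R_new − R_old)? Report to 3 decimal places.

R_before = 0.64
R_after = 1 − (1 − 0.64)^2 = 0.870
ΔR = 0.870 − 0.64 = 0.230

0.230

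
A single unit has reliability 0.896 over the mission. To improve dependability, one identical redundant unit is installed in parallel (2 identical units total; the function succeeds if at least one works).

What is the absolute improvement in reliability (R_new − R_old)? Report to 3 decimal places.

0.093

R_before = 0.896
R_after = 1 − (1 − 0.896)^2 = 0.989
ΔR = 0.989 − 0.896 = 0.093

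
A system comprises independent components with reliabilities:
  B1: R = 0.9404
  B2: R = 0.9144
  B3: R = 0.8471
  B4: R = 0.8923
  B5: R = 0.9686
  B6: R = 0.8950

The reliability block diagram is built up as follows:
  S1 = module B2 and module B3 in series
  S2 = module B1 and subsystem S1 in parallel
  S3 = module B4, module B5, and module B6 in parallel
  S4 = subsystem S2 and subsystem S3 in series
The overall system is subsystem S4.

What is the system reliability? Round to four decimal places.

0.9862

Series (B2 and B3): 0.914400 × 0.847100 = 0.774588
Parallel (B1 and [0.774588]): 1 − (1 − 0.940400)(1 − 0.774588) = 0.986565
Parallel (B4, B5, and B6): 1 − (1 − 0.892300)(1 − 0.968600)(1 − 0.895000) = 0.999645
Series ([0.986565] and [0.999645]): 0.986565 × 0.999645 = 0.9862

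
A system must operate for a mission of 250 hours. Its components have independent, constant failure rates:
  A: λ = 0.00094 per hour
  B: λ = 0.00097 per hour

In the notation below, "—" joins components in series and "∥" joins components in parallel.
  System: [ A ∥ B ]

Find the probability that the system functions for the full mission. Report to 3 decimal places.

R(A) = exp(−0.00094 × 250) = 0.79057
R(B) = exp(−0.00097 × 250) = 0.78466
Parallel (A and B): 1 − (1 − 0.79057)(1 − 0.78466) = 0.955

0.955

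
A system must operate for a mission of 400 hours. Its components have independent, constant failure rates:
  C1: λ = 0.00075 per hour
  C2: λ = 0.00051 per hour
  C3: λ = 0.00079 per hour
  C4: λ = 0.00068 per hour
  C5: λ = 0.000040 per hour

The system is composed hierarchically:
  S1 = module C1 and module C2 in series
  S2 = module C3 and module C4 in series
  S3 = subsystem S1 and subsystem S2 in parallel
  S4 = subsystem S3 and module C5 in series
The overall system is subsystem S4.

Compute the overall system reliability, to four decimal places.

R(C1) = exp(−0.00075 × 400) = 0.740818
R(C2) = exp(−0.00051 × 400) = 0.815462
R(C3) = exp(−0.00079 × 400) = 0.729059
R(C4) = exp(−0.00068 × 400) = 0.761854
R(C5) = exp(−0.000040 × 400) = 0.984127
Series (C1 and C2): 0.740818 × 0.815462 = 0.604109
Series (C3 and C4): 0.729059 × 0.761854 = 0.555437
Parallel ([0.604109] and [0.555437]): 1 − (1 − 0.604109)(1 − 0.555437) = 0.824002
Series ([0.824002] and C5): 0.824002 × 0.984127 = 0.8109

0.8109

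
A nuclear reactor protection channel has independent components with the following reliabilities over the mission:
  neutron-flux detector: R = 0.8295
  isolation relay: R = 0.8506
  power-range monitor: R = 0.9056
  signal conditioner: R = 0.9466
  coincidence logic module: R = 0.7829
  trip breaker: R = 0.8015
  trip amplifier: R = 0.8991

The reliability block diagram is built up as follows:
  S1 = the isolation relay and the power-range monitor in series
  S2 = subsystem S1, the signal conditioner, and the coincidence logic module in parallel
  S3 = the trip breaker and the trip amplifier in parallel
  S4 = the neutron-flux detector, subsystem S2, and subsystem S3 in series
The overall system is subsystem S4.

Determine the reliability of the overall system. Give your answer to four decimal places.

0.8107

Series (isolation relay and power-range monitor): 0.850600 × 0.905600 = 0.770303
Parallel ([0.770303], signal conditioner, and coincidence logic module): 1 − (1 − 0.770303)(1 − 0.946600)(1 − 0.782900) = 0.997337
Parallel (trip breaker and trip amplifier): 1 − (1 − 0.801500)(1 − 0.899100) = 0.979971
Series (neutron-flux detector, [0.997337], and [0.979971]): 0.829500 × 0.997337 × 0.979971 = 0.8107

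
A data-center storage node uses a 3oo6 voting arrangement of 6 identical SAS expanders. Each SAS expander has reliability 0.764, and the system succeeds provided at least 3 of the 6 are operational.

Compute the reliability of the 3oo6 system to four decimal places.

0.9693

R = Σ_{i=3}^{6} C(6,i) p^i (1−p)^{6−i} with p = 0.764
C(6,3)·0.764^3·0.236^3 = 0.117232
C(6,4)·0.764^4·0.236^2 = 0.284635
C(6,5)·0.764^5·0.236^1 = 0.368579
C(6,6)·0.764^6·0.236^0 = 0.198866
Sum = 0.9693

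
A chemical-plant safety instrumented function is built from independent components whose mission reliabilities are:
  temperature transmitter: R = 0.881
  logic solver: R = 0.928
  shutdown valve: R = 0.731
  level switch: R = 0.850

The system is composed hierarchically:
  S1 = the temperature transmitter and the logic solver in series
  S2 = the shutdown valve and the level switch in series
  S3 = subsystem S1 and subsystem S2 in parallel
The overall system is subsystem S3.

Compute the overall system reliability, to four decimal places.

Series (temperature transmitter and logic solver): 0.881000 × 0.928000 = 0.817568
Series (shutdown valve and level switch): 0.731000 × 0.850000 = 0.621350
Parallel ([0.817568] and [0.621350]): 1 − (1 − 0.817568)(1 − 0.621350) = 0.9309

0.9309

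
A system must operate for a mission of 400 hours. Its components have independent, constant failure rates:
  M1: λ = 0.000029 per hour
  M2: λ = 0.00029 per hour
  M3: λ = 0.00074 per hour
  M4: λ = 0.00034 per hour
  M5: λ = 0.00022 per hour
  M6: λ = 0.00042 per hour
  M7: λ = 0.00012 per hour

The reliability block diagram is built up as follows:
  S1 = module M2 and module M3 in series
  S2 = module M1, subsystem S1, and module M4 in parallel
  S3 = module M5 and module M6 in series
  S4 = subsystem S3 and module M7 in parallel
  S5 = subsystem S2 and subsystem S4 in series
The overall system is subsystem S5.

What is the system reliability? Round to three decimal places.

0.989

R(M1) = exp(−0.000029 × 400) = 0.98847
R(M2) = exp(−0.00029 × 400) = 0.89048
R(M3) = exp(−0.00074 × 400) = 0.74379
R(M4) = exp(−0.00034 × 400) = 0.87284
R(M5) = exp(−0.00022 × 400) = 0.91576
R(M6) = exp(−0.00042 × 400) = 0.84535
R(M7) = exp(−0.00012 × 400) = 0.95313
Series (M2 and M3): 0.89048 × 0.74379 = 0.66233
Parallel (M1, [0.66233], and M4): 1 − (1 − 0.98847)(1 − 0.66233)(1 − 0.87284) = 0.99950
Series (M5 and M6): 0.91576 × 0.84535 = 0.77414
Parallel ([0.77414] and M7): 1 − (1 − 0.77414)(1 − 0.95313) = 0.98941
Series ([0.99950] and [0.98941]): 0.99950 × 0.98941 = 0.989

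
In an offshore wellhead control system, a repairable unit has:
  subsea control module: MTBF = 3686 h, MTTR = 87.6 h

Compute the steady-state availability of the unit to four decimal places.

0.9768

A(subsea control module) = MTBF/(MTBF+MTTR) = 3686/(3686+87.6) = 0.9768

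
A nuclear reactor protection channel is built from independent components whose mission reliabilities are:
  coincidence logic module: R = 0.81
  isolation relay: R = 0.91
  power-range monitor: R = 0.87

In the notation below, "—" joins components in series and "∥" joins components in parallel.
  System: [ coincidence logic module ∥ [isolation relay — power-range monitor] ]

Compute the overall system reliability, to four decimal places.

Series (isolation relay and power-range monitor): 0.910000 × 0.870000 = 0.791700
Parallel (coincidence logic module and [0.791700]): 1 − (1 − 0.810000)(1 − 0.791700) = 0.9604

0.9604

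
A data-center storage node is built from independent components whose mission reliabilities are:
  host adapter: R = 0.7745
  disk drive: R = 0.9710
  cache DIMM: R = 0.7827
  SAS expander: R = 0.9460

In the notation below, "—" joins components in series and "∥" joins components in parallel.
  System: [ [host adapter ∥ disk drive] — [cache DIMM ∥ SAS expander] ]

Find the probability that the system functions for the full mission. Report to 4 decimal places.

0.9818

Parallel (host adapter and disk drive): 1 − (1 − 0.774500)(1 − 0.971000) = 0.993461
Parallel (cache DIMM and SAS expander): 1 − (1 − 0.782700)(1 − 0.946000) = 0.988266
Series ([0.993461] and [0.988266]): 0.993461 × 0.988266 = 0.9818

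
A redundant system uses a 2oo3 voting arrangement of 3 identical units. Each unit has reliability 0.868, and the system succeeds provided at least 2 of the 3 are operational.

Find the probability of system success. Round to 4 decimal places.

R = Σ_{i=2}^{3} C(3,i) p^i (1−p)^{3−i} with p = 0.868
C(3,2)·0.868^2·0.132^1 = 0.298356
C(3,3)·0.868^3·0.132^0 = 0.653972
Sum = 0.9523

0.9523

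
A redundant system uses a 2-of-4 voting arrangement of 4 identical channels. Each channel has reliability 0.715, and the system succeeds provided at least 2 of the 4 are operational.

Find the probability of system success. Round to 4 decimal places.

R = Σ_{i=2}^{4} C(4,i) p^i (1−p)^{4−i} with p = 0.715
C(4,2)·0.715^2·0.285^2 = 0.249146
C(4,3)·0.715^3·0.285^1 = 0.416699
C(4,4)·0.715^4·0.285^0 = 0.261351
Sum = 0.9272

0.9272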